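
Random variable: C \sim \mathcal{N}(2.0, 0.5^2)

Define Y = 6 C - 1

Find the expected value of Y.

For Y = 6C - 1:
E[Y] = 6 * E[C] - 1
E[C] = 2.0 = 2
E[Y] = 6 * 2 - 1 = 11

11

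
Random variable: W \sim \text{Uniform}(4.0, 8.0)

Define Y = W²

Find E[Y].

Using E[X²] = Var(X) + (E[X])²:
E[W] = 6
Var(W) = (8 - 4)^2/12 = 1.3333333
E[W²] = 1.3333333 + 6² = 1.3333333 + 36 = 37.333333

37.333333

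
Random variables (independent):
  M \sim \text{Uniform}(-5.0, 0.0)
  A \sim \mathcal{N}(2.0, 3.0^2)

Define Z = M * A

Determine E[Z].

For independent RVs: E[XY] = E[X]*E[Y]
E[M] = -2.5
E[A] = 2
E[Z] = -2.5 * 2 = -5

-5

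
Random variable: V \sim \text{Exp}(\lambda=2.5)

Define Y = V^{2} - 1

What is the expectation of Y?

E[Y] = 1*E[V²] - 1
E[V] = 0.4
E[V²] = Var(V) + (E[V])² = 0.16 + 0.16 = 0.32
E[Y] = 1*0.32 - 1 = -0.68

-0.68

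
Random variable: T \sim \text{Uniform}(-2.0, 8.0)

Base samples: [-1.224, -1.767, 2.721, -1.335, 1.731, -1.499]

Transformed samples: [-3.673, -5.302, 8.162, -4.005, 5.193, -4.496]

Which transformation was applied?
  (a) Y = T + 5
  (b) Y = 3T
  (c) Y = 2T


Checking option (b) Y = 3T:
  T = -1.224 -> Y = -3.673 ✓
  T = -1.767 -> Y = -5.302 ✓
  T = 2.721 -> Y = 8.162 ✓
All samples match this transformation.

(b) 3T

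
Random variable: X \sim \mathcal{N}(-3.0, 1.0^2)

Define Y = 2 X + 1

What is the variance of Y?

For Y = aX + b: Var(Y) = a² * Var(X)
Var(X) = 1.0^2 = 1
Var(Y) = 2² * 1 = 4 * 1 = 4

4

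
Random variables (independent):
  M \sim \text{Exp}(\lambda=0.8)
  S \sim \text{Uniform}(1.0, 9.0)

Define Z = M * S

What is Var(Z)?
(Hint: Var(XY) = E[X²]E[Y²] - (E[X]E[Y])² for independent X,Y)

Var(XY) = E[X²]E[Y²] - (E[X]E[Y])²
E[M] = 1.25, Var(M) = 1.5625
E[S] = 5, Var(S) = 5.3333333
E[M²] = 1.5625 + 1.25² = 3.125
E[S²] = 5.3333333 + 5² = 30.333333
Var(Z) = 3.125*30.333333 - (1.25*5)²
= 94.791667 - 39.0625 = 55.729167

55.729167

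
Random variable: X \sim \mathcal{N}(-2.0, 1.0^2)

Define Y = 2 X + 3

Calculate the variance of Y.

For Y = aX + b: Var(Y) = a² * Var(X)
Var(X) = 1.0^2 = 1
Var(Y) = 2² * 1 = 4 * 1 = 4

4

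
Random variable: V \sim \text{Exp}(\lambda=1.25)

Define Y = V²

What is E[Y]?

E[V²] = Var(V) + (E[V])² = 0.64 + 0.64 = 1.28

1.28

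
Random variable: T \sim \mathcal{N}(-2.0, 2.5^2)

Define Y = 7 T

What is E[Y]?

For Y = 7T:
E[Y] = 7 * E[T]
E[T] = -2.0 = -2
E[Y] = 7 * (-2) = -14

-14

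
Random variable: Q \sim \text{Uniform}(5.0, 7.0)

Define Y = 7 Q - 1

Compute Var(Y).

For Y = aQ + b: Var(Y) = a² * Var(Q)
Var(Q) = (7 - 5)^2/12 = 0.33333333
Var(Y) = 7² * 0.33333333 = 49 * 0.33333333 = 16.333333

16.333333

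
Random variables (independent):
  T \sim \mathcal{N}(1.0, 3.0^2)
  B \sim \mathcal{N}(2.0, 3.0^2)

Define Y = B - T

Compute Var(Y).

For independent RVs: Var(aX + bY) = a²Var(X) + b²Var(Y)
Var(T) = 9
Var(B) = 9
Var(Y) = (-1)²*9 + 1²*9
= 1*9 + 1*9 = 18

18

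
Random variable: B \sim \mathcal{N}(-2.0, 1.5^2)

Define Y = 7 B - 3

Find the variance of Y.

For Y = aB + b: Var(Y) = a² * Var(B)
Var(B) = 1.5^2 = 2.25
Var(Y) = 7² * 2.25 = 49 * 2.25 = 110.25

110.25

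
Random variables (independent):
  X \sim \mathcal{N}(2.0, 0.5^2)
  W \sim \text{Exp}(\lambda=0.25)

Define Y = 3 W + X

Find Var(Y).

For independent RVs: Var(aX + bY) = a²Var(X) + b²Var(Y)
Var(X) = 0.25
Var(W) = 16
Var(Y) = 1²*0.25 + 3²*16
= 1*0.25 + 9*16 = 144.25

144.25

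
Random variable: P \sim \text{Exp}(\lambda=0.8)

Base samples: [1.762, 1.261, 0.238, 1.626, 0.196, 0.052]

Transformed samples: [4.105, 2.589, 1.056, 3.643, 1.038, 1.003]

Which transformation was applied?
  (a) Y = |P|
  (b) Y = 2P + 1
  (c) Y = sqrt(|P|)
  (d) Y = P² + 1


Checking option (d) Y = P² + 1:
  P = 1.762 -> Y = 4.105 ✓
  P = 1.261 -> Y = 2.589 ✓
  P = 0.238 -> Y = 1.056 ✓
All samples match this transformation.

(d) P² + 1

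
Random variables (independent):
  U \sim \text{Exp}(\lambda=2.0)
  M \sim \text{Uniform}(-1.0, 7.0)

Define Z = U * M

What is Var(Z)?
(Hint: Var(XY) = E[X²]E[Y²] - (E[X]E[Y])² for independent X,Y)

Var(XY) = E[X²]E[Y²] - (E[X]E[Y])²
E[U] = 0.5, Var(U) = 0.25
E[M] = 3, Var(M) = 5.3333333
E[U²] = 0.25 + 0.5² = 0.5
E[M²] = 5.3333333 + 3² = 14.333333
Var(Z) = 0.5*14.333333 - (0.5*3)²
= 7.1666667 - 2.25 = 4.9166667

4.9166667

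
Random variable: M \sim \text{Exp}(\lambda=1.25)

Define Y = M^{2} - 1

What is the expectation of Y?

E[Y] = 1*E[M²] - 1
E[M] = 0.8
E[M²] = Var(M) + (E[M])² = 0.64 + 0.64 = 1.28
E[Y] = 1*1.28 - 1 = 0.28

0.28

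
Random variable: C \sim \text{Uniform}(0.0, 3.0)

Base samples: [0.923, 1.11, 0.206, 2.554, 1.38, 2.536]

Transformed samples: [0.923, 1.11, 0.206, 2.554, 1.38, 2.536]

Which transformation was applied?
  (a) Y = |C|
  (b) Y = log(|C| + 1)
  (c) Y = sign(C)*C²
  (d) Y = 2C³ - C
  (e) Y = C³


Checking option (a) Y = |C|:
  C = 0.923 -> Y = 0.923 ✓
  C = 1.11 -> Y = 1.11 ✓
  C = 0.206 -> Y = 0.206 ✓
All samples match this transformation.

(a) |C|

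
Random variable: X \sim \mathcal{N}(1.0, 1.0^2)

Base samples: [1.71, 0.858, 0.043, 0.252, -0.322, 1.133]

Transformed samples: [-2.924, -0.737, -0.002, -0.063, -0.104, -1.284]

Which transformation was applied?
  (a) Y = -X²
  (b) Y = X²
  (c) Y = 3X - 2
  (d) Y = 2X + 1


Checking option (a) Y = -X²:
  X = 1.71 -> Y = -2.924 ✓
  X = 0.858 -> Y = -0.737 ✓
  X = 0.043 -> Y = -0.002 ✓
All samples match this transformation.

(a) -X²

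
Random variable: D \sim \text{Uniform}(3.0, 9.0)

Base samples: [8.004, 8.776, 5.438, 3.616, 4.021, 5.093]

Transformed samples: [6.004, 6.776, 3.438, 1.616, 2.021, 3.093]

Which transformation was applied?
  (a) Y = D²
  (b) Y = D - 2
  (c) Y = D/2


Checking option (b) Y = D - 2:
  D = 8.004 -> Y = 6.004 ✓
  D = 8.776 -> Y = 6.776 ✓
  D = 5.438 -> Y = 3.438 ✓
All samples match this transformation.

(b) D - 2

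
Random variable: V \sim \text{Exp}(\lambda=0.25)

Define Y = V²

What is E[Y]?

Using E[X²] = Var(X) + (E[X])²:
E[V] = 4
Var(V) = 1/0.25^2 = 16
E[V²] = 16 + 4² = 16 + 16 = 32

32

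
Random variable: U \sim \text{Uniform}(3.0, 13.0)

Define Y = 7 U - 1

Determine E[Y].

For Y = 7U - 1:
E[Y] = 7 * E[U] - 1
E[U] = (3 + 13)/2 = 8
E[Y] = 7 * 8 - 1 = 55

55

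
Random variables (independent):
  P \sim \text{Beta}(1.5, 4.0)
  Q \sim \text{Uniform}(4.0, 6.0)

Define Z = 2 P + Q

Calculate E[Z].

E[Z] = 2*E[P] + 1*E[Q]
E[P] = 0.27272727
E[Q] = 5
E[Z] = 2*0.27272727 + 1*5 = 5.5454545

5.5454545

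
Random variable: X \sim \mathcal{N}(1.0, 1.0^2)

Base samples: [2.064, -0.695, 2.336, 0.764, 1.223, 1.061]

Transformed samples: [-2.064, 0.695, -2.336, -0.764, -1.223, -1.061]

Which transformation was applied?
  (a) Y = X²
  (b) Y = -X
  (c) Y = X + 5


Checking option (b) Y = -X:
  X = 2.064 -> Y = -2.064 ✓
  X = -0.695 -> Y = 0.695 ✓
  X = 2.336 -> Y = -2.336 ✓
All samples match this transformation.

(b) -X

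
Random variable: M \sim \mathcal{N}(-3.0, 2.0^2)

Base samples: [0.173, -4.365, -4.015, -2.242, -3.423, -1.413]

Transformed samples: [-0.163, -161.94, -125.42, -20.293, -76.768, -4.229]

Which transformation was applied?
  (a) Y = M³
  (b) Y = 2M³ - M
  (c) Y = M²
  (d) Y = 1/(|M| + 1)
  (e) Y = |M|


Checking option (b) Y = 2M³ - M:
  M = 0.173 -> Y = -0.163 ✓
  M = -4.365 -> Y = -161.94 ✓
  M = -4.015 -> Y = -125.42 ✓
All samples match this transformation.

(b) 2M³ - M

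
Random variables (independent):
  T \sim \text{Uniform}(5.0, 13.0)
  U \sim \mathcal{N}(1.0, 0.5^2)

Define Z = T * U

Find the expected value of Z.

For independent RVs: E[XY] = E[X]*E[Y]
E[T] = 9
E[U] = 1
E[Z] = 9 * 1 = 9

9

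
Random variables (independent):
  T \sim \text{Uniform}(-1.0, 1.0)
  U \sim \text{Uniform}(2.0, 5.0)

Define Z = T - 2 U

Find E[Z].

E[Z] = 1*E[T] - 2*E[U]
E[T] = 0
E[U] = 3.5
E[Z] = 1*0 - 2*3.5 = -7

-7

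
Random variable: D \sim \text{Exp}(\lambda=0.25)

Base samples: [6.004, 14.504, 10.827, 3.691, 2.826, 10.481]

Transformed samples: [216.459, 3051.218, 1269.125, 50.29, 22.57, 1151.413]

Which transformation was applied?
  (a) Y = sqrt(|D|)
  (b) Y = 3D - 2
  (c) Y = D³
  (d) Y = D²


Checking option (c) Y = D³:
  D = 6.004 -> Y = 216.459 ✓
  D = 14.504 -> Y = 3051.218 ✓
  D = 10.827 -> Y = 1269.125 ✓
All samples match this transformation.

(c) D³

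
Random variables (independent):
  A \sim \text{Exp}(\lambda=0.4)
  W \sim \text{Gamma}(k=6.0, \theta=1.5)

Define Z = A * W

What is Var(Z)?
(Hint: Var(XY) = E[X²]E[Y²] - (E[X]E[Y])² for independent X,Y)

Var(XY) = E[X²]E[Y²] - (E[X]E[Y])²
E[A] = 2.5, Var(A) = 6.25
E[W] = 9, Var(W) = 13.5
E[A²] = 6.25 + 2.5² = 12.5
E[W²] = 13.5 + 9² = 94.5
Var(Z) = 12.5*94.5 - (2.5*9)²
= 1181.25 - 506.25 = 675

675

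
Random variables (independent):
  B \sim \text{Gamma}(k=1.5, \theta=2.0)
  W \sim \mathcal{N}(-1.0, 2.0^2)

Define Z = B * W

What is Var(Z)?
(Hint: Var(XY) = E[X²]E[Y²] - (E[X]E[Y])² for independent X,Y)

Var(XY) = E[X²]E[Y²] - (E[X]E[Y])²
E[B] = 3, Var(B) = 6
E[W] = -1, Var(W) = 4
E[B²] = 6 + 3² = 15
E[W²] = 4 + (-1)² = 5
Var(Z) = 15*5 - (3*(-1))²
= 75 - 9 = 66

66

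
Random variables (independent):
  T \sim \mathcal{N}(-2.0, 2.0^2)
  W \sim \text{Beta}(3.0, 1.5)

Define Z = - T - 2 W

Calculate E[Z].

E[Z] = -1*E[T] - 2*E[W]
E[T] = -2
E[W] = 0.66666667
E[Z] = -1*(-2) - 2*0.66666667 = 0.66666667

0.66666667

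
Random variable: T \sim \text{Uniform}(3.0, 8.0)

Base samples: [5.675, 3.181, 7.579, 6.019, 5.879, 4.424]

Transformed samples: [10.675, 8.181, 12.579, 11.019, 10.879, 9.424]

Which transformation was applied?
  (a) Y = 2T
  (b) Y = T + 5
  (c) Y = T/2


Checking option (b) Y = T + 5:
  T = 5.675 -> Y = 10.675 ✓
  T = 3.181 -> Y = 8.181 ✓
  T = 7.579 -> Y = 12.579 ✓
All samples match this transformation.

(b) T + 5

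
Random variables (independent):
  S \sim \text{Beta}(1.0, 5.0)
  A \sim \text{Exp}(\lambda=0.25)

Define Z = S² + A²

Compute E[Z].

E[Z] = E[S²] + E[A²]
E[S²] = Var(S) + E[S]² = 0.01984127 + 0.027777778 = 0.047619048
E[A²] = Var(A) + E[A]² = 16 + 16 = 32
E[Z] = 0.047619048 + 32 = 32.047619

32.047619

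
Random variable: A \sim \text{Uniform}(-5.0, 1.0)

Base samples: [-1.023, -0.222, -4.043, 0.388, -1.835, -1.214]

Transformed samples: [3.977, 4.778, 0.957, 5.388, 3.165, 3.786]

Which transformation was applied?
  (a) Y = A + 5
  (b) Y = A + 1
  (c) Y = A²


Checking option (a) Y = A + 5:
  A = -1.023 -> Y = 3.977 ✓
  A = -0.222 -> Y = 4.778 ✓
  A = -4.043 -> Y = 0.957 ✓
All samples match this transformation.

(a) A + 5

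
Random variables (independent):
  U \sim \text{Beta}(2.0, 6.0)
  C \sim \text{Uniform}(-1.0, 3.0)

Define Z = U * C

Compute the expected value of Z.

For independent RVs: E[XY] = E[X]*E[Y]
E[U] = 0.25
E[C] = 1
E[Z] = 0.25 * 1 = 0.25

0.25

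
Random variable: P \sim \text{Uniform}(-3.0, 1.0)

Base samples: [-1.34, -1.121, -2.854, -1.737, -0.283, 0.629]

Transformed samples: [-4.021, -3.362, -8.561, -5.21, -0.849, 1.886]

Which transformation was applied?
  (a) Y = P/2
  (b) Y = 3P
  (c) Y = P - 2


Checking option (b) Y = 3P:
  P = -1.34 -> Y = -4.021 ✓
  P = -1.121 -> Y = -3.362 ✓
  P = -2.854 -> Y = -8.561 ✓
All samples match this transformation.

(b) 3P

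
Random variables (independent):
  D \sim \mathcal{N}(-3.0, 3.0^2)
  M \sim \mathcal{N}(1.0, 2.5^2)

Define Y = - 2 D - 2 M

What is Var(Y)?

For independent RVs: Var(aX + bY) = a²Var(X) + b²Var(Y)
Var(D) = 9
Var(M) = 6.25
Var(Y) = (-2)²*9 + (-2)²*6.25
= 4*9 + 4*6.25 = 61

61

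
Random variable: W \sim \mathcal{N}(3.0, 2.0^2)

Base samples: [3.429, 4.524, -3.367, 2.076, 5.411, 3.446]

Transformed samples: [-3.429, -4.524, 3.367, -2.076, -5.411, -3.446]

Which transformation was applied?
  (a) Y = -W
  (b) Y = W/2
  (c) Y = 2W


Checking option (a) Y = -W:
  W = 3.429 -> Y = -3.429 ✓
  W = 4.524 -> Y = -4.524 ✓
  W = -3.367 -> Y = 3.367 ✓
All samples match this transformation.

(a) -W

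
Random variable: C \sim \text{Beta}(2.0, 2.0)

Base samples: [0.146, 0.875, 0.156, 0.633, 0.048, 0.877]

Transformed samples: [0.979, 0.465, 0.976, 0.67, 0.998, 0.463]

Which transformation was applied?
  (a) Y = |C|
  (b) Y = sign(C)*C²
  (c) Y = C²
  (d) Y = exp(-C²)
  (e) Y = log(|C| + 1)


Checking option (d) Y = exp(-C²):
  C = 0.146 -> Y = 0.979 ✓
  C = 0.875 -> Y = 0.465 ✓
  C = 0.156 -> Y = 0.976 ✓
All samples match this transformation.

(d) exp(-C²)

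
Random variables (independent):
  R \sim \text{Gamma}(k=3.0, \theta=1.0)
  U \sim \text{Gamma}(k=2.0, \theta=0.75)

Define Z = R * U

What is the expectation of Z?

For independent RVs: E[XY] = E[X]*E[Y]
E[R] = 3
E[U] = 1.5
E[Z] = 3 * 1.5 = 4.5

4.5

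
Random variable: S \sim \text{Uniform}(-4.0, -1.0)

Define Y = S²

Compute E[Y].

Using E[X²] = Var(X) + (E[X])²:
E[S] = -2.5
Var(S) = (-1 + 4)^2/12 = 0.75
E[S²] = 0.75 + (-2.5)² = 0.75 + 6.25 = 7

7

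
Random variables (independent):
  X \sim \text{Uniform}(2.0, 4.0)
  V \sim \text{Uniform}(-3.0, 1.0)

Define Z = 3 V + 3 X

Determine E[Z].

E[Z] = 3*E[X] + 3*E[V]
E[X] = 3
E[V] = -1
E[Z] = 3*3 + 3*(-1) = 6

6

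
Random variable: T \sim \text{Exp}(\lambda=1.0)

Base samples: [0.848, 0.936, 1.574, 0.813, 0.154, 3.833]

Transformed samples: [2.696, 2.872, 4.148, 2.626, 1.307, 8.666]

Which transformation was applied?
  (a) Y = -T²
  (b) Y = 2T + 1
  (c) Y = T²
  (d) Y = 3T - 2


Checking option (b) Y = 2T + 1:
  T = 0.848 -> Y = 2.696 ✓
  T = 0.936 -> Y = 2.872 ✓
  T = 1.574 -> Y = 4.148 ✓
All samples match this transformation.

(b) 2T + 1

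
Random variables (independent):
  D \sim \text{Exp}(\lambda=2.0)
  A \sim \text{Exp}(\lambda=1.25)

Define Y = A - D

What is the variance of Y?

For independent RVs: Var(aX + bY) = a²Var(X) + b²Var(Y)
Var(D) = 0.25
Var(A) = 0.64
Var(Y) = (-1)²*0.25 + 1²*0.64
= 1*0.25 + 1*0.64 = 0.89

0.89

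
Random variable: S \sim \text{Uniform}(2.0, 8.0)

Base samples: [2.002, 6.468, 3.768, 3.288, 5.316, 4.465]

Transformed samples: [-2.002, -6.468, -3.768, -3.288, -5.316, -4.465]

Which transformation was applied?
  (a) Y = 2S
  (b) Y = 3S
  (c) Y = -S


Checking option (c) Y = -S:
  S = 2.002 -> Y = -2.002 ✓
  S = 6.468 -> Y = -6.468 ✓
  S = 3.768 -> Y = -3.768 ✓
All samples match this transformation.

(c) -S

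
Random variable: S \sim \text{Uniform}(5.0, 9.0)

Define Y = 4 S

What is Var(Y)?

For Y = aS + b: Var(Y) = a² * Var(S)
Var(S) = (9 - 5)^2/12 = 1.3333333
Var(Y) = 4² * 1.3333333 = 16 * 1.3333333 = 21.333333

21.333333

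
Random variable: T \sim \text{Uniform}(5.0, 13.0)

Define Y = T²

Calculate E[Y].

E[T²] = Var(T) + (E[T])² = 5.3333333 + 81 = 86.333333

86.333333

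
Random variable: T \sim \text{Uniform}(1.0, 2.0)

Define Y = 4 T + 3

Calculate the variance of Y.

For Y = aT + b: Var(Y) = a² * Var(T)
Var(T) = (2 - 1)^2/12 = 0.083333333
Var(Y) = 4² * 0.083333333 = 16 * 0.083333333 = 1.3333333

1.3333333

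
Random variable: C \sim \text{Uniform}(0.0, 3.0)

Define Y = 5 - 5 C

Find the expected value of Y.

For Y = -5C + 5:
E[Y] = -5 * E[C] + 5
E[C] = (0 + 3)/2 = 1.5
E[Y] = -5 * 1.5 + 5 = -2.5

-2.5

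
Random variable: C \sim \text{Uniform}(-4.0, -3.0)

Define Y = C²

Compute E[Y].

E[C²] = Var(C) + (E[C])² = 0.083333333 + 12.25 = 12.333333

12.333333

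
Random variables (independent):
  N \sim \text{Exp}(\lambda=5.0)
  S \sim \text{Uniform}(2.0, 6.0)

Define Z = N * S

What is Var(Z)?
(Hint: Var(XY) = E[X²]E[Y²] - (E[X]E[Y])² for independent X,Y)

Var(XY) = E[X²]E[Y²] - (E[X]E[Y])²
E[N] = 0.2, Var(N) = 0.04
E[S] = 4, Var(S) = 1.3333333
E[N²] = 0.04 + 0.2² = 0.08
E[S²] = 1.3333333 + 4² = 17.333333
Var(Z) = 0.08*17.333333 - (0.2*4)²
= 1.3866667 - 0.64 = 0.74666667

0.74666667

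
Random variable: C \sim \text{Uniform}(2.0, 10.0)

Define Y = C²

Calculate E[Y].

Using E[X²] = Var(X) + (E[X])²:
E[C] = 6
Var(C) = (10 - 2)^2/12 = 5.3333333
E[C²] = 5.3333333 + 6² = 5.3333333 + 36 = 41.333333

41.333333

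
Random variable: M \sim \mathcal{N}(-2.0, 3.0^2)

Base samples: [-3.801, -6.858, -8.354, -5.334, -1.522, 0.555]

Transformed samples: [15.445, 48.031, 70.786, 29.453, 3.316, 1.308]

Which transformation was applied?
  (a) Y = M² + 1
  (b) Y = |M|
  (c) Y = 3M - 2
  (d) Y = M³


Checking option (a) Y = M² + 1:
  M = -3.801 -> Y = 15.445 ✓
  M = -6.858 -> Y = 48.031 ✓
  M = -8.354 -> Y = 70.786 ✓
All samples match this transformation.

(a) M² + 1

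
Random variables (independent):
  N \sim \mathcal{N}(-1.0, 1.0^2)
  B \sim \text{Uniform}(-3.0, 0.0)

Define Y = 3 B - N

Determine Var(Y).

For independent RVs: Var(aX + bY) = a²Var(X) + b²Var(Y)
Var(N) = 1
Var(B) = 0.75
Var(Y) = (-1)²*1 + 3²*0.75
= 1*1 + 9*0.75 = 7.75

7.75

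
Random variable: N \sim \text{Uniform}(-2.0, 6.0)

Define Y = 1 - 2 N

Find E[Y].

For Y = -2N + 1:
E[Y] = -2 * E[N] + 1
E[N] = (-2 + 6)/2 = 2
E[Y] = -2 * 2 + 1 = -3

-3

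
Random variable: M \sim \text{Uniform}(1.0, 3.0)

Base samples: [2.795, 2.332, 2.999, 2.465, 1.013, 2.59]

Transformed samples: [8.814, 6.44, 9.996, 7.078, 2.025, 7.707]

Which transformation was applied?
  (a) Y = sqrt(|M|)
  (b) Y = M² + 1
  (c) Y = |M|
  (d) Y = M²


Checking option (b) Y = M² + 1:
  M = 2.795 -> Y = 8.814 ✓
  M = 2.332 -> Y = 6.44 ✓
  M = 2.999 -> Y = 9.996 ✓
All samples match this transformation.

(b) M² + 1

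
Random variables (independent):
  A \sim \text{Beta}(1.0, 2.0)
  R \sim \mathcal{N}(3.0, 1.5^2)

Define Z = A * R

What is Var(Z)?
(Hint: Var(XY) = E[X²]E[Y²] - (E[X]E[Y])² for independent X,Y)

Var(XY) = E[X²]E[Y²] - (E[X]E[Y])²
E[A] = 0.33333333, Var(A) = 0.055555556
E[R] = 3, Var(R) = 2.25
E[A²] = 0.055555556 + 0.33333333² = 0.16666667
E[R²] = 2.25 + 3² = 11.25
Var(Z) = 0.16666667*11.25 - (0.33333333*3)²
= 1.875 - 1 = 0.875

0.875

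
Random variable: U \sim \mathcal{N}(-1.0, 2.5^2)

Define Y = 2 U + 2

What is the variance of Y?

For Y = aU + b: Var(Y) = a² * Var(U)
Var(U) = 2.5^2 = 6.25
Var(Y) = 2² * 6.25 = 4 * 6.25 = 25

25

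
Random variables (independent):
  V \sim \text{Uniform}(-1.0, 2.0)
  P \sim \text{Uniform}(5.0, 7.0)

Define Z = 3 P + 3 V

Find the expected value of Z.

E[Z] = 3*E[V] + 3*E[P]
E[V] = 0.5
E[P] = 6
E[Z] = 3*0.5 + 3*6 = 19.5

19.5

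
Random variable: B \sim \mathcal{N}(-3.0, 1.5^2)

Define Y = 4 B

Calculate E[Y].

For Y = 4B:
E[Y] = 4 * E[B]
E[B] = -3.0 = -3
E[Y] = 4 * (-3) = -12

-12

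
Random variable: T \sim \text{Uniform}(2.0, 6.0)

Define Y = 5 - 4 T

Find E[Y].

For Y = -4T + 5:
E[Y] = -4 * E[T] + 5
E[T] = (2 + 6)/2 = 4
E[Y] = -4 * 4 + 5 = -11

-11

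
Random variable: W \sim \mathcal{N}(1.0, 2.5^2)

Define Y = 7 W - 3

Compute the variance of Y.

For Y = aW + b: Var(Y) = a² * Var(W)
Var(W) = 2.5^2 = 6.25
Var(Y) = 7² * 6.25 = 49 * 6.25 = 306.25

306.25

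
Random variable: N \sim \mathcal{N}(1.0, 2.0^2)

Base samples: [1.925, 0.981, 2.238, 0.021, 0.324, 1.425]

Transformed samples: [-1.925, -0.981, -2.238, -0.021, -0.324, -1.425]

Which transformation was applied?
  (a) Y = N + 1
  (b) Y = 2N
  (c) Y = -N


Checking option (c) Y = -N:
  N = 1.925 -> Y = -1.925 ✓
  N = 0.981 -> Y = -0.981 ✓
  N = 2.238 -> Y = -2.238 ✓
All samples match this transformation.

(c) -N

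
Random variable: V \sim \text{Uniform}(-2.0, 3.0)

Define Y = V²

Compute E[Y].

Using E[X²] = Var(X) + (E[X])²:
E[V] = 0.5
Var(V) = (3 + 2)^2/12 = 2.0833333
E[V²] = 2.0833333 + 0.5² = 2.0833333 + 0.25 = 2.3333333

2.3333333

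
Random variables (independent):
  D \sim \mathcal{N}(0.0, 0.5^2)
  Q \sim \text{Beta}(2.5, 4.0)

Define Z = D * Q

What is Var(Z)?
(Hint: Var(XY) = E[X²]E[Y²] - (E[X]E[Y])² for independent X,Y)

Var(XY) = E[X²]E[Y²] - (E[X]E[Y])²
E[D] = 0, Var(D) = 0.25
E[Q] = 0.38461538, Var(Q) = 0.031558185
E[D²] = 0.25 + 0² = 0.25
E[Q²] = 0.031558185 + 0.38461538² = 0.17948718
Var(Z) = 0.25*0.17948718 - (0*0.38461538)²
= 0.044871795 - 0 = 0.044871795

0.044871795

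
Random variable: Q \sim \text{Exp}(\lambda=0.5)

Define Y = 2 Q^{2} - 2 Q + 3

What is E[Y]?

E[Y] = 2*E[Q²] - 2*E[Q] + 3
E[Q] = 2
E[Q²] = Var(Q) + (E[Q])² = 4 + 4 = 8
E[Y] = 2*8 - 2*2 + 3 = 15

15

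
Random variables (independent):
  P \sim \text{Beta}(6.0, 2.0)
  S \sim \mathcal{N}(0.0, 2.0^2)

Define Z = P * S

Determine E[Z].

For independent RVs: E[XY] = E[X]*E[Y]
E[P] = 0.75
E[S] = 0
E[Z] = 0.75 * 0 = 0

0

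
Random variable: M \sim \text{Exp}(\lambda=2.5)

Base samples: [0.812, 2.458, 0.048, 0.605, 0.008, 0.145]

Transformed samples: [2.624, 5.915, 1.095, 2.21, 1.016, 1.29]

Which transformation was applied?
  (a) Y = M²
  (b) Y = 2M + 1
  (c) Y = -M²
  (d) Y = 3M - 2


Checking option (b) Y = 2M + 1:
  M = 0.812 -> Y = 2.624 ✓
  M = 2.458 -> Y = 5.915 ✓
  M = 0.048 -> Y = 1.095 ✓
All samples match this transformation.

(b) 2M + 1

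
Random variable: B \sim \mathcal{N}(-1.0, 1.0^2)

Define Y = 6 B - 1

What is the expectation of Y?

For Y = 6B - 1:
E[Y] = 6 * E[B] - 1
E[B] = -1.0 = -1
E[Y] = 6 * (-1) - 1 = -7

-7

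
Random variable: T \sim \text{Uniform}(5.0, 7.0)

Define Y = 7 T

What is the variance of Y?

For Y = aT + b: Var(Y) = a² * Var(T)
Var(T) = (7 - 5)^2/12 = 0.33333333
Var(Y) = 7² * 0.33333333 = 49 * 0.33333333 = 16.333333

16.333333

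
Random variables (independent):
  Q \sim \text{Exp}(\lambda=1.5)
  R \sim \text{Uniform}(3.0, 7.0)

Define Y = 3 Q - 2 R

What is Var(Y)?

For independent RVs: Var(aX + bY) = a²Var(X) + b²Var(Y)
Var(Q) = 0.44444444
Var(R) = 1.3333333
Var(Y) = 3²*0.44444444 + (-2)²*1.3333333
= 9*0.44444444 + 4*1.3333333 = 9.3333333

9.3333333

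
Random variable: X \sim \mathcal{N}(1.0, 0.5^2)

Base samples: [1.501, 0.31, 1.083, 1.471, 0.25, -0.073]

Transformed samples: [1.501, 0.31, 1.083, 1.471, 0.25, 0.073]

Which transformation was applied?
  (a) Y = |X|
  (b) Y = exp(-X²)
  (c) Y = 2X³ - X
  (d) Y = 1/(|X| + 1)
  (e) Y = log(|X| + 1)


Checking option (a) Y = |X|:
  X = 1.501 -> Y = 1.501 ✓
  X = 0.31 -> Y = 0.31 ✓
  X = 1.083 -> Y = 1.083 ✓
All samples match this transformation.

(a) |X|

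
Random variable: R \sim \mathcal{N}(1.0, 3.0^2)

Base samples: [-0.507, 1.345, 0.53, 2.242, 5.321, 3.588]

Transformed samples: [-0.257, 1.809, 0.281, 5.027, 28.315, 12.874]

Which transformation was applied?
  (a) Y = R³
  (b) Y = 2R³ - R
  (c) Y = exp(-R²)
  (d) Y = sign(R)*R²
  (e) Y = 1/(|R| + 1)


Checking option (d) Y = sign(R)*R²:
  R = -0.507 -> Y = -0.257 ✓
  R = 1.345 -> Y = 1.809 ✓
  R = 0.53 -> Y = 0.281 ✓
All samples match this transformation.

(d) sign(R)*R²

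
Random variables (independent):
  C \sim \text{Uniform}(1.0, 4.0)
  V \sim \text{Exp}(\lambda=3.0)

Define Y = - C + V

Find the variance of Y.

For independent RVs: Var(aX + bY) = a²Var(X) + b²Var(Y)
Var(C) = 0.75
Var(V) = 0.11111111
Var(Y) = (-1)²*0.75 + 1²*0.11111111
= 1*0.75 + 1*0.11111111 = 0.86111111

0.86111111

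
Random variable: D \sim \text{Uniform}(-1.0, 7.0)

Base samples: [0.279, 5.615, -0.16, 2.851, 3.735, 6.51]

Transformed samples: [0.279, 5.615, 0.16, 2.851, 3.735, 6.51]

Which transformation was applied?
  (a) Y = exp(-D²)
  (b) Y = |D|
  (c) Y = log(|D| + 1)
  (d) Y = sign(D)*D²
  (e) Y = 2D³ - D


Checking option (b) Y = |D|:
  D = 0.279 -> Y = 0.279 ✓
  D = 5.615 -> Y = 5.615 ✓
  D = -0.16 -> Y = 0.16 ✓
All samples match this transformation.

(b) |D|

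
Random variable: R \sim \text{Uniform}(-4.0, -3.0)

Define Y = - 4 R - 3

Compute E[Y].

For Y = -4R - 3:
E[Y] = -4 * E[R] - 3
E[R] = (-4 - 3)/2 = -3.5
E[Y] = -4 * (-3.5) - 3 = 11

11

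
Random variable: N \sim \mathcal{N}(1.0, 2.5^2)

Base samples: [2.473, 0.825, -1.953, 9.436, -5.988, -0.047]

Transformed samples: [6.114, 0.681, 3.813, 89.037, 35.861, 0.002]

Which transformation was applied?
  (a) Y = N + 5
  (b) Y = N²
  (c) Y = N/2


Checking option (b) Y = N²:
  N = 2.473 -> Y = 6.114 ✓
  N = 0.825 -> Y = 0.681 ✓
  N = -1.953 -> Y = 3.813 ✓
All samples match this transformation.

(b) N²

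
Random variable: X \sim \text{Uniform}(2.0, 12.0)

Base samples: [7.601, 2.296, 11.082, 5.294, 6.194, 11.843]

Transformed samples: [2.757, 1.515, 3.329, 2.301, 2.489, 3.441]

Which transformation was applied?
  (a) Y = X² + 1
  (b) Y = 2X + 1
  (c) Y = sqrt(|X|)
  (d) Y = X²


Checking option (c) Y = sqrt(|X|):
  X = 7.601 -> Y = 2.757 ✓
  X = 2.296 -> Y = 1.515 ✓
  X = 11.082 -> Y = 3.329 ✓
All samples match this transformation.

(c) sqrt(|X|)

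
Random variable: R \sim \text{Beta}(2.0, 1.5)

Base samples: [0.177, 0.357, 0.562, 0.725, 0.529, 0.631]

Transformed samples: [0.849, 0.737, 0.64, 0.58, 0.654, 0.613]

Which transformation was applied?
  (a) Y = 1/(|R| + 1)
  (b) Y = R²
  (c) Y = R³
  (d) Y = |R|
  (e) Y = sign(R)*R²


Checking option (a) Y = 1/(|R| + 1):
  R = 0.177 -> Y = 0.849 ✓
  R = 0.357 -> Y = 0.737 ✓
  R = 0.562 -> Y = 0.64 ✓
All samples match this transformation.

(a) 1/(|R| + 1)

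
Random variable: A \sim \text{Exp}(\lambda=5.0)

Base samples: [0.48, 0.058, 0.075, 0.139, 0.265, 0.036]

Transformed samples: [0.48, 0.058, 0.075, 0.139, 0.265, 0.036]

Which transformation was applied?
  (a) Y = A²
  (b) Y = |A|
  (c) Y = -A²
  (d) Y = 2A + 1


Checking option (b) Y = |A|:
  A = 0.48 -> Y = 0.48 ✓
  A = 0.058 -> Y = 0.058 ✓
  A = 0.075 -> Y = 0.075 ✓
All samples match this transformation.

(b) |A|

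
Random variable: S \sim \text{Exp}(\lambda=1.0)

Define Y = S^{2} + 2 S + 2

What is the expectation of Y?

E[Y] = 1*E[S²] + 2*E[S] + 2
E[S] = 1
E[S²] = Var(S) + (E[S])² = 1 + 1 = 2
E[Y] = 1*2 + 2*1 + 2 = 6

6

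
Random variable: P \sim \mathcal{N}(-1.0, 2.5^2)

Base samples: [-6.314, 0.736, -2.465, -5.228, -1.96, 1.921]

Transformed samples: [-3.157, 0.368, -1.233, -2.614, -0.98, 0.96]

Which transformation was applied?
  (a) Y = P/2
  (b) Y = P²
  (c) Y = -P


Checking option (a) Y = P/2:
  P = -6.314 -> Y = -3.157 ✓
  P = 0.736 -> Y = 0.368 ✓
  P = -2.465 -> Y = -1.233 ✓
All samples match this transformation.

(a) P/2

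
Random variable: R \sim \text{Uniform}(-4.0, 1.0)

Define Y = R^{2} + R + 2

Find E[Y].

E[Y] = 1*E[R²] + 1*E[R] + 2
E[R] = -1.5
E[R²] = Var(R) + (E[R])² = 2.0833333 + 2.25 = 4.3333333
E[Y] = 1*4.3333333 + 1*(-1.5) + 2 = 4.8333333

4.8333333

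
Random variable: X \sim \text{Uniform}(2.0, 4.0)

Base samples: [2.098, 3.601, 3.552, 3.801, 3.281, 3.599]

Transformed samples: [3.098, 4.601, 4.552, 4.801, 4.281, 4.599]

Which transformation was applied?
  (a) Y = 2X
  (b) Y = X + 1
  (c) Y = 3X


Checking option (b) Y = X + 1:
  X = 2.098 -> Y = 3.098 ✓
  X = 3.601 -> Y = 4.601 ✓
  X = 3.552 -> Y = 4.552 ✓
All samples match this transformation.

(b) X + 1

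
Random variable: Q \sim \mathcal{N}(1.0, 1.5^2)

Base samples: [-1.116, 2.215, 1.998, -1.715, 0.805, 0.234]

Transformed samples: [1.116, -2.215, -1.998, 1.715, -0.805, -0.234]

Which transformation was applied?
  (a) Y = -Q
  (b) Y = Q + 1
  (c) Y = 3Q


Checking option (a) Y = -Q:
  Q = -1.116 -> Y = 1.116 ✓
  Q = 2.215 -> Y = -2.215 ✓
  Q = 1.998 -> Y = -1.998 ✓
All samples match this transformation.

(a) -Q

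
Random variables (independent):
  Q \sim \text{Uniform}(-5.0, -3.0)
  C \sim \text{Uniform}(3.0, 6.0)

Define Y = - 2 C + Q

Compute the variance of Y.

For independent RVs: Var(aX + bY) = a²Var(X) + b²Var(Y)
Var(Q) = 0.33333333
Var(C) = 0.75
Var(Y) = 1²*0.33333333 + (-2)²*0.75
= 1*0.33333333 + 4*0.75 = 3.3333333

3.3333333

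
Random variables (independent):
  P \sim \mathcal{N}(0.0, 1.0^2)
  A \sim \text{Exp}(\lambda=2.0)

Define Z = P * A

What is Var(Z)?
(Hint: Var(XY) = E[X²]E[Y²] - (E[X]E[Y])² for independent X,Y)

Var(XY) = E[X²]E[Y²] - (E[X]E[Y])²
E[P] = 0, Var(P) = 1
E[A] = 0.5, Var(A) = 0.25
E[P²] = 1 + 0² = 1
E[A²] = 0.25 + 0.5² = 0.5
Var(Z) = 1*0.5 - (0*0.5)²
= 0.5 - 0 = 0.5

0.5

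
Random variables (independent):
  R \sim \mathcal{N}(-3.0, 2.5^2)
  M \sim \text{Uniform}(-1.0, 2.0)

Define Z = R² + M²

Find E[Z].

E[Z] = E[R²] + E[M²]
E[R²] = Var(R) + E[R]² = 6.25 + 9 = 15.25
E[M²] = Var(M) + E[M]² = 0.75 + 0.25 = 1
E[Z] = 15.25 + 1 = 16.25

16.25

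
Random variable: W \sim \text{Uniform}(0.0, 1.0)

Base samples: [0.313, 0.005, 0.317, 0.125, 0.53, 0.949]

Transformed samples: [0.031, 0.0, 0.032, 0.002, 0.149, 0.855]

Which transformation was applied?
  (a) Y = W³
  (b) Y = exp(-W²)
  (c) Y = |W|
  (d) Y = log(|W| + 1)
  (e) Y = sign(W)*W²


Checking option (a) Y = W³:
  W = 0.313 -> Y = 0.031 ✓
  W = 0.005 -> Y = 0.0 ✓
  W = 0.317 -> Y = 0.032 ✓
All samples match this transformation.

(a) W³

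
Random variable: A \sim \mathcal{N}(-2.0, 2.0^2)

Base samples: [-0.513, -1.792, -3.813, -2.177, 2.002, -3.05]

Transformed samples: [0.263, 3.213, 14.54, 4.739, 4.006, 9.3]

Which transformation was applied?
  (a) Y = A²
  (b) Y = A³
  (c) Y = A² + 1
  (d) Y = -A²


Checking option (a) Y = A²:
  A = -0.513 -> Y = 0.263 ✓
  A = -1.792 -> Y = 3.213 ✓
  A = -3.813 -> Y = 14.54 ✓
All samples match this transformation.

(a) A²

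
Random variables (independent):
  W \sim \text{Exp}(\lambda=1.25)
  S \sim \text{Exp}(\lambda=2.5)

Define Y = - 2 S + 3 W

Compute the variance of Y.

For independent RVs: Var(aX + bY) = a²Var(X) + b²Var(Y)
Var(W) = 0.64
Var(S) = 0.16
Var(Y) = 3²*0.64 + (-2)²*0.16
= 9*0.64 + 4*0.16 = 6.4

6.4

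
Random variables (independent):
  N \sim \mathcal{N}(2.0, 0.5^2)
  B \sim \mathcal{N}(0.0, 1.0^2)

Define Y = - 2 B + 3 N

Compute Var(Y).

For independent RVs: Var(aX + bY) = a²Var(X) + b²Var(Y)
Var(N) = 0.25
Var(B) = 1
Var(Y) = 3²*0.25 + (-2)²*1
= 9*0.25 + 4*1 = 6.25

6.25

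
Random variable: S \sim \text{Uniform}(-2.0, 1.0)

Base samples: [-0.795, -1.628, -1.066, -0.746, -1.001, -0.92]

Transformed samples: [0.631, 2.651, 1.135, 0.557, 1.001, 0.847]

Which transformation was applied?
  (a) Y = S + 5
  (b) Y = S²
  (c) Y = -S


Checking option (b) Y = S²:
  S = -0.795 -> Y = 0.631 ✓
  S = -1.628 -> Y = 2.651 ✓
  S = -1.066 -> Y = 1.135 ✓
All samples match this transformation.

(b) S²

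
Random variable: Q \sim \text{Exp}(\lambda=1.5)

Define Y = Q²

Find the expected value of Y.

E[Q²] = Var(Q) + (E[Q])² = 0.44444444 + 0.44444444 = 0.88888889

0.88888889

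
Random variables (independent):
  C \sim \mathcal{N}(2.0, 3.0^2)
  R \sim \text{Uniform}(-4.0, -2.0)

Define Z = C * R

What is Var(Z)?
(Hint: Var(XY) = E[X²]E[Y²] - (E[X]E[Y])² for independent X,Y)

Var(XY) = E[X²]E[Y²] - (E[X]E[Y])²
E[C] = 2, Var(C) = 9
E[R] = -3, Var(R) = 0.33333333
E[C²] = 9 + 2² = 13
E[R²] = 0.33333333 + (-3)² = 9.3333333
Var(Z) = 13*9.3333333 - (2*(-3))²
= 121.33333 - 36 = 85.333333

85.333333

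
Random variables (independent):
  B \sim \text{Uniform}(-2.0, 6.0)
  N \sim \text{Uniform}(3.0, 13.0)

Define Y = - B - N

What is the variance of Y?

For independent RVs: Var(aX + bY) = a²Var(X) + b²Var(Y)
Var(B) = 5.3333333
Var(N) = 8.3333333
Var(Y) = (-1)²*5.3333333 + (-1)²*8.3333333
= 1*5.3333333 + 1*8.3333333 = 13.666667

13.666667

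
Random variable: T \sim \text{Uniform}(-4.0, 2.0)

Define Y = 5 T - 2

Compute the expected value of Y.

For Y = 5T - 2:
E[Y] = 5 * E[T] - 2
E[T] = (-4 + 2)/2 = -1
E[Y] = 5 * (-1) - 2 = -7

-7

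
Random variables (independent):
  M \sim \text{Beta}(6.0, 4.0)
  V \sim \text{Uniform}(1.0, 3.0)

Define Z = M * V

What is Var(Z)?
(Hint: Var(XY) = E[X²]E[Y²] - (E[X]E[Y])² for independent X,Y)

Var(XY) = E[X²]E[Y²] - (E[X]E[Y])²
E[M] = 0.6, Var(M) = 0.021818182
E[V] = 2, Var(V) = 0.33333333
E[M²] = 0.021818182 + 0.6² = 0.38181818
E[V²] = 0.33333333 + 2² = 4.3333333
Var(Z) = 0.38181818*4.3333333 - (0.6*2)²
= 1.6545455 - 1.44 = 0.21454545

0.21454545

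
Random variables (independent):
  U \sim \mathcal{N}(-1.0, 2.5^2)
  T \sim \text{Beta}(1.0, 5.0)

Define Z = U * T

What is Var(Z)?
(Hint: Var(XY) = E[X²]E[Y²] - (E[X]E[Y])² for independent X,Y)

Var(XY) = E[X²]E[Y²] - (E[X]E[Y])²
E[U] = -1, Var(U) = 6.25
E[T] = 0.16666667, Var(T) = 0.01984127
E[U²] = 6.25 + (-1)² = 7.25
E[T²] = 0.01984127 + 0.16666667² = 0.047619048
Var(Z) = 7.25*0.047619048 - (-1*0.16666667)²
= 0.3452381 - 0.027777778 = 0.31746032

0.31746032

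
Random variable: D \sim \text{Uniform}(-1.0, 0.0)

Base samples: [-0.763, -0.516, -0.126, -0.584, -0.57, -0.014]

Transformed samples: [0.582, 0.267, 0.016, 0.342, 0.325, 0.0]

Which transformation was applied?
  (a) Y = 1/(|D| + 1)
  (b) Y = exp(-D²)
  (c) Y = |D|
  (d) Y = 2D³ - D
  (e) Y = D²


Checking option (e) Y = D²:
  D = -0.763 -> Y = 0.582 ✓
  D = -0.516 -> Y = 0.267 ✓
  D = -0.126 -> Y = 0.016 ✓
All samples match this transformation.

(e) D²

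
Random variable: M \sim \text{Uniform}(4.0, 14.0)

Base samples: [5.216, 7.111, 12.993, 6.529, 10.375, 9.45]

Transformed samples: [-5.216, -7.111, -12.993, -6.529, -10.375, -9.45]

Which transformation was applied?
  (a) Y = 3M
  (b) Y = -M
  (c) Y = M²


Checking option (b) Y = -M:
  M = 5.216 -> Y = -5.216 ✓
  M = 7.111 -> Y = -7.111 ✓
  M = 12.993 -> Y = -12.993 ✓
All samples match this transformation.

(b) -M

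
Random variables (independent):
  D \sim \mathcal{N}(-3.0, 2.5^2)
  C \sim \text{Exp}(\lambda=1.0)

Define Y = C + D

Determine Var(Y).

For independent RVs: Var(aX + bY) = a²Var(X) + b²Var(Y)
Var(D) = 6.25
Var(C) = 1
Var(Y) = 1²*6.25 + 1²*1
= 1*6.25 + 1*1 = 7.25

7.25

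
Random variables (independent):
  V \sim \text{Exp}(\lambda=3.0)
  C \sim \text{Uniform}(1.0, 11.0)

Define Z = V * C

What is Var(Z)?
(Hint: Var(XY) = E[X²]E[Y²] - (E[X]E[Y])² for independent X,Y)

Var(XY) = E[X²]E[Y²] - (E[X]E[Y])²
E[V] = 0.33333333, Var(V) = 0.11111111
E[C] = 6, Var(C) = 8.3333333
E[V²] = 0.11111111 + 0.33333333² = 0.22222222
E[C²] = 8.3333333 + 6² = 44.333333
Var(Z) = 0.22222222*44.333333 - (0.33333333*6)²
= 9.8518519 - 4 = 5.8518519

5.8518519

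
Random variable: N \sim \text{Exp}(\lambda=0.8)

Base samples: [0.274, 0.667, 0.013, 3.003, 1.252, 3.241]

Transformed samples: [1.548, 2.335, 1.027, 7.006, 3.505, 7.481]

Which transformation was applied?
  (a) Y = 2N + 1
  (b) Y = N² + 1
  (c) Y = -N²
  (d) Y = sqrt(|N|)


Checking option (a) Y = 2N + 1:
  N = 0.274 -> Y = 1.548 ✓
  N = 0.667 -> Y = 2.335 ✓
  N = 0.013 -> Y = 1.027 ✓
All samples match this transformation.

(a) 2N + 1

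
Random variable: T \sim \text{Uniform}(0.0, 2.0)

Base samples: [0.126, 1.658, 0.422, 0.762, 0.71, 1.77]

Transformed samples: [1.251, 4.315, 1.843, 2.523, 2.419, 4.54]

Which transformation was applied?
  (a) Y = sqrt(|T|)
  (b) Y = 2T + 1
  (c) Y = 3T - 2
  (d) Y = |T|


Checking option (b) Y = 2T + 1:
  T = 0.126 -> Y = 1.251 ✓
  T = 1.658 -> Y = 4.315 ✓
  T = 0.422 -> Y = 1.843 ✓
All samples match this transformation.

(b) 2T + 1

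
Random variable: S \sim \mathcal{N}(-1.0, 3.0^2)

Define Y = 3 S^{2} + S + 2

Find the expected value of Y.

E[Y] = 3*E[S²] + 1*E[S] + 2
E[S] = -1
E[S²] = Var(S) + (E[S])² = 9 + 1 = 10
E[Y] = 3*10 + 1*(-1) + 2 = 31

31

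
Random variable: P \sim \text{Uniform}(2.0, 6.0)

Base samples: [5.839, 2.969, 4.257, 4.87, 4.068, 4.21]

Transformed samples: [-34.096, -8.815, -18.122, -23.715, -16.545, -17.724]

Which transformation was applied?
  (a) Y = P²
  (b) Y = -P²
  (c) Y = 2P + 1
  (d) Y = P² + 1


Checking option (b) Y = -P²:
  P = 5.839 -> Y = -34.096 ✓
  P = 2.969 -> Y = -8.815 ✓
  P = 4.257 -> Y = -18.122 ✓
All samples match this transformation.

(b) -P²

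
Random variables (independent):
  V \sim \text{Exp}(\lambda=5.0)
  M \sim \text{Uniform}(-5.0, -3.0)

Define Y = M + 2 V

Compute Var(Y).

For independent RVs: Var(aX + bY) = a²Var(X) + b²Var(Y)
Var(V) = 0.04
Var(M) = 0.33333333
Var(Y) = 2²*0.04 + 1²*0.33333333
= 4*0.04 + 1*0.33333333 = 0.49333333

0.49333333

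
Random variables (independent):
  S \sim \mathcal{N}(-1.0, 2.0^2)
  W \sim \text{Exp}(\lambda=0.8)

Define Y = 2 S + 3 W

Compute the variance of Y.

For independent RVs: Var(aX + bY) = a²Var(X) + b²Var(Y)
Var(S) = 4
Var(W) = 1.5625
Var(Y) = 2²*4 + 3²*1.5625
= 4*4 + 9*1.5625 = 30.0625

30.0625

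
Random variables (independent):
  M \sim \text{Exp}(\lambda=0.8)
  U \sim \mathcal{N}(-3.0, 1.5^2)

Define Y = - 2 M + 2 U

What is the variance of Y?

For independent RVs: Var(aX + bY) = a²Var(X) + b²Var(Y)
Var(M) = 1.5625
Var(U) = 2.25
Var(Y) = (-2)²*1.5625 + 2²*2.25
= 4*1.5625 + 4*2.25 = 15.25

15.25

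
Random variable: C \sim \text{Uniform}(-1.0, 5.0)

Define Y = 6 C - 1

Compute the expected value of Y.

For Y = 6C - 1:
E[Y] = 6 * E[C] - 1
E[C] = (-1 + 5)/2 = 2
E[Y] = 6 * 2 - 1 = 11

11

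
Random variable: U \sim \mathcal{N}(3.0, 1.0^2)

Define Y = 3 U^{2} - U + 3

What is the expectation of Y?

E[Y] = 3*E[U²] - 1*E[U] + 3
E[U] = 3
E[U²] = Var(U) + (E[U])² = 1 + 9 = 10
E[Y] = 3*10 - 1*3 + 3 = 30

30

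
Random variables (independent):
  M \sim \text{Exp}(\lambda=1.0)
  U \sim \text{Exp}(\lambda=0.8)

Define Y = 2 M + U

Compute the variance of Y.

For independent RVs: Var(aX + bY) = a²Var(X) + b²Var(Y)
Var(M) = 1
Var(U) = 1.5625
Var(Y) = 2²*1 + 1²*1.5625
= 4*1 + 1*1.5625 = 5.5625

5.5625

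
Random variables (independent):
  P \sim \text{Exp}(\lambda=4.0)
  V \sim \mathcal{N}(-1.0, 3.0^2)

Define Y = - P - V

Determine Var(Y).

For independent RVs: Var(aX + bY) = a²Var(X) + b²Var(Y)
Var(P) = 0.0625
Var(V) = 9
Var(Y) = (-1)²*0.0625 + (-1)²*9
= 1*0.0625 + 1*9 = 9.0625

9.0625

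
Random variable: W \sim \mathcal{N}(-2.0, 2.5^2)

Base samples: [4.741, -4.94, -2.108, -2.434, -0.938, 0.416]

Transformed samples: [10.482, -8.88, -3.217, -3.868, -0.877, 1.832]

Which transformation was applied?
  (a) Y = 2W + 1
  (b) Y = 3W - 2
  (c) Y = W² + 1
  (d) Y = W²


Checking option (a) Y = 2W + 1:
  W = 4.741 -> Y = 10.482 ✓
  W = -4.94 -> Y = -8.88 ✓
  W = -2.108 -> Y = -3.217 ✓
All samples match this transformation.

(a) 2W + 1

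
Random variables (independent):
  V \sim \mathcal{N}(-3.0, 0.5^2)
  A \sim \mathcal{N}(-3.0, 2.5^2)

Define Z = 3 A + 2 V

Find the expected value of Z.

E[Z] = 2*E[V] + 3*E[A]
E[V] = -3
E[A] = -3
E[Z] = 2*(-3) + 3*(-3) = -15

-15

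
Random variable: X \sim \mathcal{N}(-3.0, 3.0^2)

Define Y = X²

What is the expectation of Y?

E[X²] = Var(X) + (E[X])² = 9 + 9 = 18

18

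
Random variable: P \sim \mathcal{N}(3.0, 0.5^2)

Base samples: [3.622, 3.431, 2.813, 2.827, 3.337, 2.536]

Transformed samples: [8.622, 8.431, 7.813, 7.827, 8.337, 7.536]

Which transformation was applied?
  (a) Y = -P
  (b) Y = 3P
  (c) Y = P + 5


Checking option (c) Y = P + 5:
  P = 3.622 -> Y = 8.622 ✓
  P = 3.431 -> Y = 8.431 ✓
  P = 2.813 -> Y = 7.813 ✓
All samples match this transformation.

(c) P + 5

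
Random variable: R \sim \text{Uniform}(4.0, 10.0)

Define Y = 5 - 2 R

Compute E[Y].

For Y = -2R + 5:
E[Y] = -2 * E[R] + 5
E[R] = (4 + 10)/2 = 7
E[Y] = -2 * 7 + 5 = -9

-9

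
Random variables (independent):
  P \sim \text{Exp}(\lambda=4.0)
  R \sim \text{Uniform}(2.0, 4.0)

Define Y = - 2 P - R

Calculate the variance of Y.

For independent RVs: Var(aX + bY) = a²Var(X) + b²Var(Y)
Var(P) = 0.0625
Var(R) = 0.33333333
Var(Y) = (-2)²*0.0625 + (-1)²*0.33333333
= 4*0.0625 + 1*0.33333333 = 0.58333333

0.58333333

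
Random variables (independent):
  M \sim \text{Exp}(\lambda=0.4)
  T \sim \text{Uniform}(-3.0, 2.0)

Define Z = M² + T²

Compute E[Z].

E[Z] = E[M²] + E[T²]
E[M²] = Var(M) + E[M]² = 6.25 + 6.25 = 12.5
E[T²] = Var(T) + E[T]² = 2.0833333 + 0.25 = 2.3333333
E[Z] = 12.5 + 2.3333333 = 14.833333

14.833333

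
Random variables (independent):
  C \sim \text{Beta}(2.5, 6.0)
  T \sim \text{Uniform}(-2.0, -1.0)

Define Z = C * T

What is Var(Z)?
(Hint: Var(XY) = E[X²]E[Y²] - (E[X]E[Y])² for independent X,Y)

Var(XY) = E[X²]E[Y²] - (E[X]E[Y])²
E[C] = 0.29411765, Var(C) = 0.021853943
E[T] = -1.5, Var(T) = 0.083333333
E[C²] = 0.021853943 + 0.29411765² = 0.10835913
E[T²] = 0.083333333 + (-1.5)² = 2.3333333
Var(Z) = 0.10835913*2.3333333 - (0.29411765*(-1.5))²
= 0.25283798 - 0.19463668 = 0.058201299

0.058201299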